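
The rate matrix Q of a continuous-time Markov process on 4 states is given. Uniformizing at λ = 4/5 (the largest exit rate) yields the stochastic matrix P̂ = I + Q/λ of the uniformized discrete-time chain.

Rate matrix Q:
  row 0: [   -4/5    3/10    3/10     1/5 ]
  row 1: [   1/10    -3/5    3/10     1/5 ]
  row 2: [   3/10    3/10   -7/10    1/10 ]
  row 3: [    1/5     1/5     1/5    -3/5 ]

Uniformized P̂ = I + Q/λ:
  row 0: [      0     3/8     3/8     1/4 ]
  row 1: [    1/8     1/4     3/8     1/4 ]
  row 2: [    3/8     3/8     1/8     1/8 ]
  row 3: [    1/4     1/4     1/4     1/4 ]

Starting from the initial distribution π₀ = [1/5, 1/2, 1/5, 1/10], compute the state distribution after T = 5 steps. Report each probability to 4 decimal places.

π = [0.1965, 0.3095, 0.2788, 0.2153]

t=0: π = [0.2000, 0.5000, 0.2000, 0.1000]
t=1: π = [0.1625, 0.3000, 0.3125, 0.2250]
t=2: π = [0.2109, 0.3094, 0.2688, 0.2109]
t=3: π = [0.1922, 0.3100, 0.2814, 0.2164]
t=4: π = [0.1984, 0.3092, 0.2776, 0.2148]
t=5: π = [0.1965, 0.3095, 0.2788, 0.2153]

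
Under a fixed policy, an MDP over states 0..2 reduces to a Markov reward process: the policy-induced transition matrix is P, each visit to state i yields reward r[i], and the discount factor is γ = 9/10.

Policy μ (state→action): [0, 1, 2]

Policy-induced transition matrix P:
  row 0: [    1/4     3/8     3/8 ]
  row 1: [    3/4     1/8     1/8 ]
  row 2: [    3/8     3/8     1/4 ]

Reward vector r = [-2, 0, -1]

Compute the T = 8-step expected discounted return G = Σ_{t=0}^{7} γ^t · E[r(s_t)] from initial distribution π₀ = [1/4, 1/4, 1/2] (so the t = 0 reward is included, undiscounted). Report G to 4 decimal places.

G = -6.3183

t=0: π = [0.2500, 0.2500, 0.5000], E[r] = -1.0000, γ^t·E[r] = -1.000000, running G = -1.000000
t=1: π = [0.4375, 0.3125, 0.2500], E[r] = -1.1250, γ^t·E[r] = -1.012500, running G = -2.012500
t=2: π = [0.4375, 0.2969, 0.2656], E[r] = -1.1406, γ^t·E[r] = -0.923906, running G = -2.936406
t=3: π = [0.4316, 0.3008, 0.2676], E[r] = -1.1309, γ^t·E[r] = -0.824396, running G = -3.760803
t=4: π = [0.4338, 0.2998, 0.2664], E[r] = -1.1340, γ^t·E[r] = -0.744039, running G = -4.504842
t=5: π = [0.4332, 0.3000, 0.2668], E[r] = -1.1331, γ^t·E[r] = -0.669113, running G = -5.173955
t=6: π = [0.4334, 0.3000, 0.2666], E[r] = -1.1334, γ^t·E[r] = -0.602325, running G = -5.776280
t=7: π = [0.4333, 0.3000, 0.2667], E[r] = -1.1333, γ^t·E[r] = -0.542064, running G = -6.318344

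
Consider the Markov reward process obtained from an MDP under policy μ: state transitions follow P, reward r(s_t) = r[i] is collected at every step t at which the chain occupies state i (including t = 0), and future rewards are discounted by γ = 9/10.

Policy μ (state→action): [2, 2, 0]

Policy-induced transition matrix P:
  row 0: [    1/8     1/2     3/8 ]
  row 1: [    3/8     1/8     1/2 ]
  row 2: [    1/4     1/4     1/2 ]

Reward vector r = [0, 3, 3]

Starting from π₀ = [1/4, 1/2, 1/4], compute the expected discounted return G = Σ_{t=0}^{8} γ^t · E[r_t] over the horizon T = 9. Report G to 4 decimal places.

t=0: π = [0.2500, 0.5000, 0.2500], E[r] = 2.2500, γ^t·E[r] = 2.250000, running G = 2.250000
t=1: π = [0.2813, 0.2500, 0.4688], E[r] = 2.1563, γ^t·E[r] = 1.940625, running G = 4.190625
t=2: π = [0.2461, 0.2891, 0.4648], E[r] = 2.2617, γ^t·E[r] = 1.831992, running G = 6.022617
t=3: π = [0.2554, 0.2754, 0.4692], E[r] = 2.2339, γ^t·E[r] = 1.628503, running G = 7.651121
t=4: π = [0.2525, 0.2794, 0.4681], E[r] = 2.2425, γ^t·E[r] = 1.471299, running G = 9.122420
t=5: π = [0.2534, 0.2782, 0.4684], E[r] = 2.2399, γ^t·E[r] = 1.322642, running G = 10.445062
t=6: π = [0.2531, 0.2786, 0.4683], E[r] = 2.2407, γ^t·E[r] = 1.190793, running G = 11.635855
t=7: π = [0.2532, 0.2785, 0.4684], E[r] = 2.2405, γ^t·E[r] = 1.071601, running G = 12.707457
t=8: π = [0.2532, 0.2785, 0.4684], E[r] = 2.2405, γ^t·E[r] = 0.964472, running G = 13.671928

G = 13.6719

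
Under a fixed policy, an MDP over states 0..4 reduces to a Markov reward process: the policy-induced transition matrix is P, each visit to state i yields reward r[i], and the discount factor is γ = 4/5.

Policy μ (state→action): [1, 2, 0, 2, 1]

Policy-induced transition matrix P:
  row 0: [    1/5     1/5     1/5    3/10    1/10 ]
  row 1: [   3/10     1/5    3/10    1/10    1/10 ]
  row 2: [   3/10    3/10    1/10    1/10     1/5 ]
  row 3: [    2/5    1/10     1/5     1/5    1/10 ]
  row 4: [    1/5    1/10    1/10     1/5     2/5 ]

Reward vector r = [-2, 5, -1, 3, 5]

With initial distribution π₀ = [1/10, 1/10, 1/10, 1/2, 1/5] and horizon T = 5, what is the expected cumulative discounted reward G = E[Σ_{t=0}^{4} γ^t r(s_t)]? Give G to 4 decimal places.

t=0: π = [0.1000, 0.1000, 0.1000, 0.5000, 0.2000], E[r] = 2.7000, γ^t·E[r] = 2.700000, running G = 2.700000
t=1: π = [0.3200, 0.1400, 0.1800, 0.1900, 0.1700], E[r] = 1.3000, γ^t·E[r] = 1.040000, running G = 3.740000
t=2: π = [0.2700, 0.1820, 0.1790, 0.2000, 0.1690], E[r] = 1.6360, γ^t·E[r] = 1.047040, running G = 4.787040
t=3: π = [0.2761, 0.1810, 0.1834, 0.1909, 0.1686], E[r] = 1.5851, γ^t·E[r] = 0.811571, running G = 5.598611
t=4: π = [0.2746, 0.1824, 0.1829, 0.1912, 0.1689], E[r] = 1.5979, γ^t·E[r] = 0.654508, running G = 6.253119

G = 6.2531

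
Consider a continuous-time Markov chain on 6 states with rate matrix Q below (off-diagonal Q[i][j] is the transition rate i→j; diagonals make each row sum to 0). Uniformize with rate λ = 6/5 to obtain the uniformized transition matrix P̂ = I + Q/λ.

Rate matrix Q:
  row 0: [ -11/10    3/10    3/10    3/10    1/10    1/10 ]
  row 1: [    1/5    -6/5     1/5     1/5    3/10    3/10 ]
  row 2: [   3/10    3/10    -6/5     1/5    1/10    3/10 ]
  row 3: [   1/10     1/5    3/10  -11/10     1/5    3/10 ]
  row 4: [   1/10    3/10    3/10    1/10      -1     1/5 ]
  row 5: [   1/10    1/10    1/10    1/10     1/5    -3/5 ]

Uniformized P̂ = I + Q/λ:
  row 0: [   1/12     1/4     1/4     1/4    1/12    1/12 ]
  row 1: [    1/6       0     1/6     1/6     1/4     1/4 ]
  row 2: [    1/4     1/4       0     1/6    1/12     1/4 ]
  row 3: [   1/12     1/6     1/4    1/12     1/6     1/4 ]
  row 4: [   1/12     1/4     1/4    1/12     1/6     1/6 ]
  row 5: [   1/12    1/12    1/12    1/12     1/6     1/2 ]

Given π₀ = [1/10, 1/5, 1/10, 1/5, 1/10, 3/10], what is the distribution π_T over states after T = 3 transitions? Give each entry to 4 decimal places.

t=0: π = [0.1000, 0.2000, 0.1000, 0.2000, 0.1000, 0.3000]
t=1: π = [0.1167, 0.1333, 0.1583, 0.1250, 0.1667, 0.3000]
t=2: π = [0.1208, 0.1563, 0.1493, 0.1271, 0.1549, 0.2917]
t=3: π = [0.1212, 0.1517, 0.1510, 0.1289, 0.1572, 0.2899]

π = [0.1212, 0.1517, 0.1510, 0.1289, 0.1572, 0.2899]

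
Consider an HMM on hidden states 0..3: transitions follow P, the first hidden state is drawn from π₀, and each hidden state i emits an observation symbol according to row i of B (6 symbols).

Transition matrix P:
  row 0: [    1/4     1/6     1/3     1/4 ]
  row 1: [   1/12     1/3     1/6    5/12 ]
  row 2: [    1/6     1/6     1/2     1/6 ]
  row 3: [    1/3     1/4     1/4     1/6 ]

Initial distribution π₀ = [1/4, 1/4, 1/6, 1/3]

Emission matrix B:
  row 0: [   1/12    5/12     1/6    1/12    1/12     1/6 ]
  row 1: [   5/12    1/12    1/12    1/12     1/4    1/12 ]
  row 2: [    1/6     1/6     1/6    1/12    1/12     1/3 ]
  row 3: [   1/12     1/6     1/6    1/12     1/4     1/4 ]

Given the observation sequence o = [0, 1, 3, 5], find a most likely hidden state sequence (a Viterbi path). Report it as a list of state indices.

path = [1, 3, 2, 2]

t=0: δ = [2.083e-02, 1.042e-01, 2.778e-02, 2.778e-02]  (obs o_0=0)
t=1: δ = [3.858e-03, 2.894e-03, 2.894e-03, 7.234e-03]  ψ = [3, 1, 1, 1]  (obs o_1=1)
t=2: δ = [2.009e-04, 1.507e-04, 1.507e-04, 1.005e-04]  ψ = [3, 3, 3, 1]  (obs o_2=3)
t=3: δ = [8.372e-06, 4.186e-06, 2.512e-05, 1.570e-05]  ψ = [0, 1, 2, 1]  (obs o_3=5)
backtrack: best end state = 2; path = [1, 3, 2, 2]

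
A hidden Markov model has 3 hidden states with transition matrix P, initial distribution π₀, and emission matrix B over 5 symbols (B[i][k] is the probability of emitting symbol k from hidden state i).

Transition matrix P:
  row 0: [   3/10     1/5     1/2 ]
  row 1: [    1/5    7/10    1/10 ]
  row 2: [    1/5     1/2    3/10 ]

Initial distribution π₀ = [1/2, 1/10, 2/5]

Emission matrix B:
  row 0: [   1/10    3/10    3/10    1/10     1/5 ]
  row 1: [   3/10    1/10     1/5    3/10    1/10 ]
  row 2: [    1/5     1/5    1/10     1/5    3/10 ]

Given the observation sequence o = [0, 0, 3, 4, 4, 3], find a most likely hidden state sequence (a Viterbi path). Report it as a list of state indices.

t=0: δ = [5.000e-02, 3.000e-02, 8.000e-02]  (obs o_0=0)
t=1: δ = [1.600e-03, 1.200e-02, 5.000e-03]  ψ = [2, 2, 0]  (obs o_1=0)
t=2: δ = [2.400e-04, 2.520e-03, 3.000e-04]  ψ = [1, 1, 2]  (obs o_2=3)
t=3: δ = [1.008e-04, 1.764e-04, 7.560e-05]  ψ = [1, 1, 1]  (obs o_3=4)
t=4: δ = [7.056e-06, 1.235e-05, 1.512e-05]  ψ = [1, 1, 0]  (obs o_4=4)
t=5: δ = [3.024e-07, 2.593e-06, 9.072e-07]  ψ = [2, 1, 2]  (obs o_5=3)
backtrack: best end state = 1; path = [2, 1, 1, 1, 1, 1]

path = [2, 1, 1, 1, 1, 1]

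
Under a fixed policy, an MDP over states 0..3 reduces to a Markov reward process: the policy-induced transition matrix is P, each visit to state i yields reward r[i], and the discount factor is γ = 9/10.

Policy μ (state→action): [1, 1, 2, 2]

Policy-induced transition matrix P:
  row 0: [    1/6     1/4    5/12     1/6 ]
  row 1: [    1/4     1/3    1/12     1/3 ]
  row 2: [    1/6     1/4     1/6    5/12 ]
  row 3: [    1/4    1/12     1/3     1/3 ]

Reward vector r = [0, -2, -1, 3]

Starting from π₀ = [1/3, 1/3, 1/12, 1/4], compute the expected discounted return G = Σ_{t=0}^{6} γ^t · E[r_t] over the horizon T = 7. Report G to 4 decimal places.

G = 1.0067

t=0: π = [0.3333, 0.3333, 0.0833, 0.2500], E[r] = 0.0000, γ^t·E[r] = 0.000000, running G = 0.000000
t=1: π = [0.2153, 0.2361, 0.2639, 0.2847], E[r] = 0.1181, γ^t·E[r] = 0.106250, running G = 0.106250
t=2: π = [0.2101, 0.2222, 0.2483, 0.3194], E[r] = 0.2656, γ^t·E[r] = 0.215156, running G = 0.321406
t=3: π = [0.2118, 0.2153, 0.2539, 0.3190], E[r] = 0.2726, γ^t·E[r] = 0.198703, running G = 0.520109
t=4: π = [0.2112, 0.2148, 0.2548, 0.3192], E[r] = 0.2732, γ^t·E[r] = 0.179236, running G = 0.699346
t=5: π = [0.2112, 0.2147, 0.2548, 0.3194], E[r] = 0.2740, γ^t·E[r] = 0.161766, running G = 0.861112
t=6: π = [0.2112, 0.2147, 0.2548, 0.3194], E[r] = 0.2740, γ^t·E[r] = 0.145609, running G = 1.006721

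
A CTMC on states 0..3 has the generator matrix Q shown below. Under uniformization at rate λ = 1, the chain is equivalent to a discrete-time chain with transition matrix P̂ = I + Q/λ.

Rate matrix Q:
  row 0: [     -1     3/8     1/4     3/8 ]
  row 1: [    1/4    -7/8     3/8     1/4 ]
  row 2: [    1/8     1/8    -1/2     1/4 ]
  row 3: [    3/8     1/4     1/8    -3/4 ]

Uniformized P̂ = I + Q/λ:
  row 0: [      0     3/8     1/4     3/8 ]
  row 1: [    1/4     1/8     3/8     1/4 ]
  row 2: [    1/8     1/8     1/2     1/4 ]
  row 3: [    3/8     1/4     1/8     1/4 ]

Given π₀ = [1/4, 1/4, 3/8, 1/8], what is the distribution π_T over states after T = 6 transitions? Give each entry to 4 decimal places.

π = [0.1953, 0.2080, 0.3223, 0.2744]

t=0: π = [0.2500, 0.2500, 0.3750, 0.1250]
t=1: π = [0.1563, 0.2031, 0.3594, 0.2813]
t=2: π = [0.2012, 0.1992, 0.3301, 0.2695]
t=3: π = [0.1921, 0.2090, 0.3237, 0.2751]
t=4: π = [0.1959, 0.2074, 0.3227, 0.2740]
t=5: π = [0.1949, 0.2082, 0.3223, 0.2745]
t=6: π = [0.1953, 0.2080, 0.3223, 0.2744]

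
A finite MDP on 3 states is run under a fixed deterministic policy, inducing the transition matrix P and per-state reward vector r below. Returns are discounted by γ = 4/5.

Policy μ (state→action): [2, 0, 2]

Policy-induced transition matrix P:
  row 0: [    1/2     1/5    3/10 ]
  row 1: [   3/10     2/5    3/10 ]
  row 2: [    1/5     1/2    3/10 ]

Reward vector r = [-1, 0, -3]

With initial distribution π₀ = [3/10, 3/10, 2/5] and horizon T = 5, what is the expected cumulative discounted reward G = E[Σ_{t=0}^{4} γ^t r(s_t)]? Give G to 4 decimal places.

t=0: π = [0.3000, 0.3000, 0.4000], E[r] = -1.5000, γ^t·E[r] = -1.500000, running G = -1.500000
t=1: π = [0.3200, 0.3800, 0.3000], E[r] = -1.2200, γ^t·E[r] = -0.976000, running G = -2.476000
t=2: π = [0.3340, 0.3660, 0.3000], E[r] = -1.2340, γ^t·E[r] = -0.789760, running G = -3.265760
t=3: π = [0.3368, 0.3632, 0.3000], E[r] = -1.2368, γ^t·E[r] = -0.633242, running G = -3.899002
t=4: π = [0.3374, 0.3626, 0.3000], E[r] = -1.2374, γ^t·E[r] = -0.506823, running G = -4.405824

G = -4.4058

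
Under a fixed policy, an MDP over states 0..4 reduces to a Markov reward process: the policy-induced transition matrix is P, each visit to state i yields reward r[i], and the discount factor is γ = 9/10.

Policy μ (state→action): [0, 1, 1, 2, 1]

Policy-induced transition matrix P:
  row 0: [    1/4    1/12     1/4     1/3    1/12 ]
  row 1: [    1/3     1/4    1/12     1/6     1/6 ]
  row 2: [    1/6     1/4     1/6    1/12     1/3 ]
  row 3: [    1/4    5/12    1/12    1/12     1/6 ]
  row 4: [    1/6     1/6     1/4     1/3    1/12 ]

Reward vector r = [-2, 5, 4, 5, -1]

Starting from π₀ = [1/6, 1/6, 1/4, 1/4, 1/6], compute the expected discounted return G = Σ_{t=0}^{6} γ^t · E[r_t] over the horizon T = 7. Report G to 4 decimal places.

t=0: π = [0.1667, 0.1667, 0.2500, 0.2500, 0.1667], E[r] = 2.5833, γ^t·E[r] = 2.583333, running G = 2.583333
t=1: π = [0.2292, 0.2500, 0.1597, 0.1806, 0.1806], E[r] = 2.1528, γ^t·E[r] = 1.937500, running G = 4.520833
t=2: π = [0.2425, 0.2269, 0.1649, 0.2066, 0.1591], E[r] = 2.1829, γ^t·E[r] = 1.768125, running G = 6.288958
t=3: π = [0.2419, 0.2308, 0.1640, 0.2026, 0.1607], E[r] = 2.1786, γ^t·E[r] = 1.588184, running G = 7.877142
t=4: π = [0.2422, 0.2301, 0.1641, 0.2032, 0.1605], E[r] = 2.1780, γ^t·E[r] = 1.428972, running G = 9.306114
t=5: π = [0.2421, 0.2301, 0.1641, 0.2032, 0.1605], E[r] = 2.1782, γ^t·E[r] = 1.286216, running G = 10.592330
t=6: π = [0.2421, 0.2301, 0.1641, 0.2032, 0.1605], E[r] = 2.1782, γ^t·E[r] = 1.157567, running G = 11.749897

G = 11.7499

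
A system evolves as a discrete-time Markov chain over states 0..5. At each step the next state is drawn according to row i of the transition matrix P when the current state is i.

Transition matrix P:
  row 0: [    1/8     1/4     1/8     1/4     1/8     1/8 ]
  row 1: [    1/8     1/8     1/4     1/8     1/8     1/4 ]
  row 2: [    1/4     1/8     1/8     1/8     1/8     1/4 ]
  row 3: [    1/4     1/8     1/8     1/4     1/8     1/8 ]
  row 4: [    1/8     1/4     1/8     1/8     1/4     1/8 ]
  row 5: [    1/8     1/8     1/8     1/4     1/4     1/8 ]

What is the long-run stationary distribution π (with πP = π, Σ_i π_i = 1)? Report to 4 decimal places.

π = [0.1670, 0.1667, 0.1458, 0.1902, 0.1663, 0.1641]

Balance equations π_j = Σ_i π_i·P[i][j]:
  π_0 = 1/8·π_0 + 1/8·π_1 + 1/4·π_2 + 1/4·π_3 + 1/8·π_4 + 1/8·π_5
  π_1 = 1/4·π_0 + 1/8·π_1 + 1/8·π_2 + 1/8·π_3 + 1/4·π_4 + 1/8·π_5
  π_2 = 1/8·π_0 + 1/4·π_1 + 1/8·π_2 + 1/8·π_3 + 1/8·π_4 + 1/8·π_5
  π_3 = 1/4·π_0 + 1/8·π_1 + 1/8·π_2 + 1/4·π_3 + 1/8·π_4 + 1/4·π_5
  π_4 = 1/8·π_0 + 1/8·π_1 + 1/8·π_2 + 1/8·π_3 + 1/4·π_4 + 1/4·π_5
  normalize: π_0 + π_1 + π_2 + π_3 + π_4 + π_5 = 1
Solving the linear system gives exactly π = [84/503, 5449/32695, 4768/32695, 6217/32695, 5437/32695, 5364/32695].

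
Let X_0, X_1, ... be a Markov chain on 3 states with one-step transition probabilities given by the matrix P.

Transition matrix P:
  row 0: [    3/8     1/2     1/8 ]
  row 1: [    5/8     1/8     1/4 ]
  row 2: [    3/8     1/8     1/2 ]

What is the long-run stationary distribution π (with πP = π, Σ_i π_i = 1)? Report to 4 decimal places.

π = [0.4483, 0.2931, 0.2586]

Balance equations π_j = Σ_i π_i·P[i][j]:
  π_0 = 3/8·π_0 + 5/8·π_1 + 3/8·π_2
  π_1 = 1/2·π_0 + 1/8·π_1 + 1/8·π_2
  normalize: π_0 + π_1 + π_2 = 1
Solving the linear system gives exactly π = [13/29, 17/58, 15/58].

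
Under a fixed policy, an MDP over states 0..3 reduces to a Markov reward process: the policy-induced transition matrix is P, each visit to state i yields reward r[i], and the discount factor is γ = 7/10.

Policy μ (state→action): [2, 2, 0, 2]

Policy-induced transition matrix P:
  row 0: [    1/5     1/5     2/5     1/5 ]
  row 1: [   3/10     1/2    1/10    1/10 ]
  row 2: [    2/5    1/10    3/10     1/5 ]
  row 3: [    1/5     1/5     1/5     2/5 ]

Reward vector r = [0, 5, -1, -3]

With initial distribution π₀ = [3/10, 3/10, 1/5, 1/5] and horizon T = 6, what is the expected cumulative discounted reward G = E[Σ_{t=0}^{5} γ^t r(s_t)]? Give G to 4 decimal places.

t=0: π = [0.3000, 0.3000, 0.2000, 0.2000], E[r] = 0.7000, γ^t·E[r] = 0.700000, running G = 0.700000
t=1: π = [0.2700, 0.2700, 0.2500, 0.2100], E[r] = 0.4700, γ^t·E[r] = 0.329000, running G = 1.029000
t=2: π = [0.2770, 0.2560, 0.2520, 0.2150], E[r] = 0.3830, γ^t·E[r] = 0.187670, running G = 1.216670
t=3: π = [0.2760, 0.2516, 0.2550, 0.2174], E[r] = 0.3508, γ^t·E[r] = 0.120324, running G = 1.336994
t=4: π = [0.2762, 0.2500, 0.2555, 0.2183], E[r] = 0.3394, γ^t·E[r] = 0.081490, running G = 1.418484
t=5: π = [0.2761, 0.2494, 0.2558, 0.2187], E[r] = 0.3354, γ^t·E[r] = 0.056373, running G = 1.474857

G = 1.4749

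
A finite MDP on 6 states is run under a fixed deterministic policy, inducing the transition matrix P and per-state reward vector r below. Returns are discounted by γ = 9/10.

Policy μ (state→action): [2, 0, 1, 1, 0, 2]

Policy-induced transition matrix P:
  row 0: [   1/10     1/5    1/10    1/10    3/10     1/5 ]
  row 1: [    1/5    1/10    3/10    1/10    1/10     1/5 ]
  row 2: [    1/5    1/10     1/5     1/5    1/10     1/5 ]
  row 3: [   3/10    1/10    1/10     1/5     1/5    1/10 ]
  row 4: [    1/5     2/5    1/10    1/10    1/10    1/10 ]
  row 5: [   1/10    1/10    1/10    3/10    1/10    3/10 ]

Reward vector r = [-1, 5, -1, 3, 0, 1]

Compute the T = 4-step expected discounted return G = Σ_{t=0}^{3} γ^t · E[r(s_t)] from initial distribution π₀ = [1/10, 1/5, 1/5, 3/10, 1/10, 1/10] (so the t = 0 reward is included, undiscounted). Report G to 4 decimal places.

t=0: π = [0.1000, 0.2000, 0.2000, 0.3000, 0.1000, 0.1000], E[r] = 1.7000, γ^t·E[r] = 1.700000, running G = 1.700000
t=1: π = [0.2100, 0.1400, 0.1600, 0.1700, 0.1500, 0.1700], E[r] = 1.0100, γ^t·E[r] = 0.909000, running G = 2.609000
t=2: π = [0.1790, 0.1660, 0.1440, 0.1670, 0.1590, 0.1850], E[r] = 1.1930, γ^t·E[r] = 0.966330, running G = 3.575330
t=3: π = [0.1803, 0.1656, 0.1476, 0.1681, 0.1525, 0.1859], E[r] = 1.1903, γ^t·E[r] = 0.867729, running G = 4.443059

G = 4.4431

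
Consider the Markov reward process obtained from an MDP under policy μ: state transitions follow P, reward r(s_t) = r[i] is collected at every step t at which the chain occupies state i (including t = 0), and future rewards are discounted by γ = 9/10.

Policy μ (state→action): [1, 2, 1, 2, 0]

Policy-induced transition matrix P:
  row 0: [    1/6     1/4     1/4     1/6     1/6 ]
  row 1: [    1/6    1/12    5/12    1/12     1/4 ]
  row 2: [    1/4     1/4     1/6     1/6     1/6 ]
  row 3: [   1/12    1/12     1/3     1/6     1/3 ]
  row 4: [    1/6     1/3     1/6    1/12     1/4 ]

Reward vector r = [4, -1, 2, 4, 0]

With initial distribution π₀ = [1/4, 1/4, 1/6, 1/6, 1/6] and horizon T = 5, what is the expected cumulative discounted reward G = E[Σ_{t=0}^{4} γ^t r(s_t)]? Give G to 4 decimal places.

t=0: π = [0.2500, 0.2500, 0.1667, 0.1667, 0.1667], E[r] = 1.7500, γ^t·E[r] = 1.750000, running G = 1.750000
t=1: π = [0.1667, 0.1944, 0.2778, 0.1319, 0.2292], E[r] = 1.5556, γ^t·E[r] = 1.400000, running G = 3.150000
t=2: π = [0.1788, 0.2147, 0.2512, 0.1314, 0.2240], E[r] = 1.5284, γ^t·E[r] = 1.237969, running G = 4.387969
t=3: π = [0.1766, 0.2110, 0.2571, 0.1301, 0.2251], E[r] = 1.5303, γ^t·E[r] = 1.115613, running G = 5.503582
t=4: π = [0.1773, 0.2119, 0.2558, 0.1303, 0.2247], E[r] = 1.5300, γ^t·E[r] = 1.003857, running G = 6.507439

G = 6.5074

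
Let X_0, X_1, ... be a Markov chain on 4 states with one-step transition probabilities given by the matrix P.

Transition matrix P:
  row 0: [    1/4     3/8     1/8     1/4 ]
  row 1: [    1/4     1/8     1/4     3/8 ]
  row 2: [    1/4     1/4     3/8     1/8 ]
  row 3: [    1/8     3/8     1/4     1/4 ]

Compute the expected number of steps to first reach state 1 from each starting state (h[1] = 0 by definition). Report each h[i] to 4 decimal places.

First-step conditioning: h[1] = 0; for i ≠ 1, h[i] = 1 + Σ_k P[i][k]·h[k].
  h[0] = 1 + 1/4·h[0] + 1/8·h[2] + 1/4·h[3]
  h[2] = 1 + 1/4·h[0] + 3/8·h[2] + 1/8·h[3]
  h[3] = 1 + 1/8·h[0] + 1/4·h[2] + 1/4·h[3]
Solving the 3×3 linear system over states ≠ 1 gives exactly h = [392/137, 0, 456/137, 400/137] (h[1] = 0 is the target).

h = [2.8613, 0.0000, 3.3285, 2.9197]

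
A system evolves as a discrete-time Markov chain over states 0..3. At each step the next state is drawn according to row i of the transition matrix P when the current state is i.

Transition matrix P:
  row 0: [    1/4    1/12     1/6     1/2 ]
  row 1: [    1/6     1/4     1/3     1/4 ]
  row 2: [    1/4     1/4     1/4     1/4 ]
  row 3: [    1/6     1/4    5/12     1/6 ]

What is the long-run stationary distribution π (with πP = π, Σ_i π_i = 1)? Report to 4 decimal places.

π = [0.2088, 0.2152, 0.2970, 0.2790]

Balance equations π_j = Σ_i π_i·P[i][j]:
  π_0 = 1/4·π_0 + 1/6·π_1 + 1/4·π_2 + 1/6·π_3
  π_1 = 1/12·π_0 + 1/4·π_1 + 1/4·π_2 + 1/4·π_3
  π_2 = 1/6·π_0 + 1/3·π_1 + 1/4·π_2 + 5/12·π_3
  normalize: π_0 + π_1 + π_2 + π_3 = 1
Solving the linear system gives exactly π = [393/1882, 405/1882, 559/1882, 525/1882].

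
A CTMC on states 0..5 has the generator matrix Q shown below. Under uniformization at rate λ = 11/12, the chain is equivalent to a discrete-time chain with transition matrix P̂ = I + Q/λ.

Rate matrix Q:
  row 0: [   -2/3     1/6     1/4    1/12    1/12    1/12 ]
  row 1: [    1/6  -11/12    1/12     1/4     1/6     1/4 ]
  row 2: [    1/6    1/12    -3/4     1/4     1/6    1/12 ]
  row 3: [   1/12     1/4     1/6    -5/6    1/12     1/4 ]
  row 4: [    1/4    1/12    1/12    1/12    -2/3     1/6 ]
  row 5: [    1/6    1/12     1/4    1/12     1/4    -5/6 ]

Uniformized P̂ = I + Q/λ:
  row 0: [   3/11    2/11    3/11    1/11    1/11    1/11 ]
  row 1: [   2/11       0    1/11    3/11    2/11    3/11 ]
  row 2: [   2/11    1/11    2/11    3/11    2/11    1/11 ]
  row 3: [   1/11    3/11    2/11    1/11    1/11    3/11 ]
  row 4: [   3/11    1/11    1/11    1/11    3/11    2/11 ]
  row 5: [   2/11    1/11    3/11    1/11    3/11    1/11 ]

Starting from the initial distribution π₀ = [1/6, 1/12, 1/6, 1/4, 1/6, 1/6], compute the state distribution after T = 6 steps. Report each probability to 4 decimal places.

t=0: π = [0.1667, 0.0833, 0.1667, 0.2500, 0.1667, 0.1667]
t=1: π = [0.1894, 0.1439, 0.1894, 0.1364, 0.1742, 0.1667]
t=2: π = [0.2025, 0.1198, 0.1853, 0.1515, 0.1832, 0.1577]
t=3: π = [0.2031, 0.1260, 0.1870, 0.1464, 0.1806, 0.1569]
t=4: π = [0.2034, 0.1245, 0.1867, 0.1478, 0.1807, 0.1568]
t=5: π = [0.2033, 0.1250, 0.1868, 0.1475, 0.1806, 0.1569]
t=6: π = [0.2033, 0.1248, 0.1868, 0.1476, 0.1806, 0.1569]

π = [0.2033, 0.1248, 0.1868, 0.1476, 0.1806, 0.1569]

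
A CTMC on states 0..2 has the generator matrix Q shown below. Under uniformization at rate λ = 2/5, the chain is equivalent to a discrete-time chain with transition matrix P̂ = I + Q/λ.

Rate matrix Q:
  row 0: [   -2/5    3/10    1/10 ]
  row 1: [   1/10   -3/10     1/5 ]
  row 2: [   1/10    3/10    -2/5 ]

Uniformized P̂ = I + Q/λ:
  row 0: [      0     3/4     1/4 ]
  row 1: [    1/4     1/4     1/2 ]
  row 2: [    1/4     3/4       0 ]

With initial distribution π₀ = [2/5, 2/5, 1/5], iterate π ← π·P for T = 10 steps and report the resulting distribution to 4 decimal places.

t=0: π = [0.4000, 0.4000, 0.2000]
t=1: π = [0.1500, 0.5500, 0.3000]
t=2: π = [0.2125, 0.4750, 0.3125]
t=3: π = [0.1969, 0.5125, 0.2906]
t=4: π = [0.2008, 0.4938, 0.3055]
t=5: π = [0.1998, 0.5031, 0.2971]
t=6: π = [0.2000, 0.4984, 0.3015]
t=7: π = [0.2000, 0.5008, 0.2992]
t=8: π = [0.2000, 0.4996, 0.3004]
t=9: π = [0.2000, 0.5002, 0.2998]
t=10: π = [0.2000, 0.4999, 0.3001]

π = [0.2000, 0.4999, 0.3001]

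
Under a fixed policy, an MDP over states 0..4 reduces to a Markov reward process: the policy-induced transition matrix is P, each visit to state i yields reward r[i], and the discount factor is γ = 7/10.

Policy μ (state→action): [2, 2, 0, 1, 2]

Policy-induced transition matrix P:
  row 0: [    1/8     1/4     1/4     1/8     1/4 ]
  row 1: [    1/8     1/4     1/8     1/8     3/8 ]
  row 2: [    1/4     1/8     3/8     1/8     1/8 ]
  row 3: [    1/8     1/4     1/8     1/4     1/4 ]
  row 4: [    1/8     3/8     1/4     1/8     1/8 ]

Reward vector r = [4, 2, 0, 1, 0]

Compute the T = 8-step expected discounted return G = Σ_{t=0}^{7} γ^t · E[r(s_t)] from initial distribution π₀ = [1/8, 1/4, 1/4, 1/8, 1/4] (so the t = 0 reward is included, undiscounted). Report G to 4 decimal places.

t=0: π = [0.1250, 0.2500, 0.2500, 0.1250, 0.2500], E[r] = 1.1250, γ^t·E[r] = 1.125000, running G = 1.125000
t=1: π = [0.1563, 0.2500, 0.2344, 0.1406, 0.2188], E[r] = 1.2656, γ^t·E[r] = 0.885938, running G = 2.010938
t=2: π = [0.1543, 0.2480, 0.2305, 0.1426, 0.2246], E[r] = 1.2559, γ^t·E[r] = 0.615371, running G = 2.626309
t=3: π = [0.1538, 0.2493, 0.2300, 0.1428, 0.2241], E[r] = 1.2566, γ^t·E[r] = 0.431011, running G = 3.057320
t=4: π = [0.1537, 0.2493, 0.2297, 0.1429, 0.2244], E[r] = 1.2564, γ^t·E[r] = 0.301656, running G = 3.358976
t=5: π = [0.1537, 0.2493, 0.2297, 0.1429, 0.2244], E[r] = 1.2564, γ^t·E[r] = 0.211161, running G = 3.570137
t=6: π = [0.1537, 0.2493, 0.2297, 0.1429, 0.2244], E[r] = 1.2564, γ^t·E[r] = 0.147812, running G = 3.717949
t=7: π = [0.1537, 0.2493, 0.2297, 0.1429, 0.2244], E[r] = 1.2564, γ^t·E[r] = 0.103468, running G = 3.821418

G = 3.8214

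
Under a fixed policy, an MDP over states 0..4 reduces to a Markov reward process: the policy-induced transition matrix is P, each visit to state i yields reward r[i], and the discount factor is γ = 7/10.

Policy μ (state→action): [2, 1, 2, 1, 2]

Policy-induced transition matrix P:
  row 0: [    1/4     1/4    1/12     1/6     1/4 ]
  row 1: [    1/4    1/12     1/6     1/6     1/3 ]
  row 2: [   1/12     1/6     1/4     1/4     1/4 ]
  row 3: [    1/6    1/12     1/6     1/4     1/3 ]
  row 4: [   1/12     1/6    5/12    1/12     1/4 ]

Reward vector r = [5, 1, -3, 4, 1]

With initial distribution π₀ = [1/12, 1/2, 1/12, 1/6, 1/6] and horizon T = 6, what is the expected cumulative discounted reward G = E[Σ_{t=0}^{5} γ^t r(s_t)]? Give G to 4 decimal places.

G = 3.9538

t=0: π = [0.0833, 0.5000, 0.0833, 0.1667, 0.1667], E[r] = 1.5000, γ^t·E[r] = 1.500000, running G = 1.500000
t=1: π = [0.1944, 0.1181, 0.2083, 0.1736, 0.3056], E[r] = 1.4653, γ^t·E[r] = 1.025694, running G = 2.525694
t=2: π = [0.1499, 0.1586, 0.2442, 0.1730, 0.2743], E[r] = 1.1418, γ^t·E[r] = 0.559473, running G = 3.085168
t=3: π = [0.1492, 0.1515, 0.2431, 0.1786, 0.2776], E[r] = 1.1600, γ^t·E[r] = 0.397867, running G = 3.483035
t=4: π = [0.1483, 0.1516, 0.2439, 0.1787, 0.2775], E[r] = 1.1537, γ^t·E[r] = 0.277007, running G = 3.760042
t=5: π = [0.1482, 0.1515, 0.2440, 0.1788, 0.2775], E[r] = 1.1531, γ^t·E[r] = 0.193796, running G = 3.953838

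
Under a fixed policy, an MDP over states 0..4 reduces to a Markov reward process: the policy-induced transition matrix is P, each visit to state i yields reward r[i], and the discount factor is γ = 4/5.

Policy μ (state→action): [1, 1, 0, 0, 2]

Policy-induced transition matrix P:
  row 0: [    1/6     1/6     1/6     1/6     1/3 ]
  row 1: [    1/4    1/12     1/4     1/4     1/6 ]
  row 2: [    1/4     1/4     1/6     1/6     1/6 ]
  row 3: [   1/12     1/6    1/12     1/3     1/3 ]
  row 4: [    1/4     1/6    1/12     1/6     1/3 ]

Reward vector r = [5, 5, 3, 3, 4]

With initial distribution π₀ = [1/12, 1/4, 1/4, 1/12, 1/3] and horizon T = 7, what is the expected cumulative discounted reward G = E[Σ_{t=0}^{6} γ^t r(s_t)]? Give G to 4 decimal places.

G = 15.8532

t=0: π = [0.0833, 0.2500, 0.2500, 0.0833, 0.3333], E[r] = 4.0000, γ^t·E[r] = 4.000000, running G = 4.000000
t=1: π = [0.2292, 0.1667, 0.1528, 0.2014, 0.2500], E[r] = 4.0417, γ^t·E[r] = 3.233333, running G = 7.233333
t=2: π = [0.1973, 0.1655, 0.1429, 0.2141, 0.2801], E[r] = 4.0058, γ^t·E[r] = 2.563704, running G = 9.797037
t=3: π = [0.1979, 0.1648, 0.1393, 0.2161, 0.2819], E[r] = 4.0072, γ^t·E[r] = 2.051704, running G = 11.848741
t=4: π = [0.1975, 0.1645, 0.1389, 0.2164, 0.2827], E[r] = 4.0067, γ^t·E[r] = 1.641149, running G = 13.489890
t=5: π = [0.1975, 0.1645, 0.1388, 0.2164, 0.2828], E[r] = 4.0068, γ^t·E[r] = 1.312937, running G = 14.802826
t=6: π = [0.1975, 0.1645, 0.1388, 0.2165, 0.2828], E[r] = 4.0068, γ^t·E[r] = 1.050349, running G = 15.853175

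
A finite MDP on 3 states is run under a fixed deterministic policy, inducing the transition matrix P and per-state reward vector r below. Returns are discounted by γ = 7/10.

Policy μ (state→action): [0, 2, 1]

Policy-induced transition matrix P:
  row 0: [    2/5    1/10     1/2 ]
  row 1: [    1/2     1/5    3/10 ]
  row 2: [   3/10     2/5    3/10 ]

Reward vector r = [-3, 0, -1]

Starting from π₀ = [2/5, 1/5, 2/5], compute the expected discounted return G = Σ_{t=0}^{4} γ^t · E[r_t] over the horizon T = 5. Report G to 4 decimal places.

G = -4.3110

t=0: π = [0.4000, 0.2000, 0.4000], E[r] = -1.6000, γ^t·E[r] = -1.600000, running G = -1.600000
t=1: π = [0.3800, 0.2400, 0.3800], E[r] = -1.5200, γ^t·E[r] = -1.064000, running G = -2.664000
t=2: π = [0.3860, 0.2380, 0.3760], E[r] = -1.5340, γ^t·E[r] = -0.751660, running G = -3.415660
t=3: π = [0.3862, 0.2366, 0.3772], E[r] = -1.5358, γ^t·E[r] = -0.526779, running G = -3.942439
t=4: π = [0.3859, 0.2368, 0.3772], E[r] = -1.5351, γ^t·E[r] = -0.368568, running G = -4.311007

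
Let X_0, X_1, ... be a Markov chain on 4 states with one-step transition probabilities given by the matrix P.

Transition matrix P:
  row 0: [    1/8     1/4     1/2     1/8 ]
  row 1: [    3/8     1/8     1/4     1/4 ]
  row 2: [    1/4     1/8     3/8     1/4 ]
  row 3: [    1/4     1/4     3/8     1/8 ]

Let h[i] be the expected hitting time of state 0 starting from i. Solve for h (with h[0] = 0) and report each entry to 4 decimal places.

h = [0.0000, 3.2516, 3.7161, 3.6645]

First-step conditioning: h[0] = 0; for i ≠ 0, h[i] = 1 + Σ_k P[i][k]·h[k].
  h[1] = 1 + 1/8·h[1] + 1/4·h[2] + 1/4·h[3]
  h[2] = 1 + 1/8·h[1] + 3/8·h[2] + 1/4·h[3]
  h[3] = 1 + 1/4·h[1] + 3/8·h[2] + 1/8·h[3]
Solving the 3×3 linear system over states ≠ 0 gives exactly h = [0, 504/155, 576/155, 568/155] (h[0] = 0 is the target).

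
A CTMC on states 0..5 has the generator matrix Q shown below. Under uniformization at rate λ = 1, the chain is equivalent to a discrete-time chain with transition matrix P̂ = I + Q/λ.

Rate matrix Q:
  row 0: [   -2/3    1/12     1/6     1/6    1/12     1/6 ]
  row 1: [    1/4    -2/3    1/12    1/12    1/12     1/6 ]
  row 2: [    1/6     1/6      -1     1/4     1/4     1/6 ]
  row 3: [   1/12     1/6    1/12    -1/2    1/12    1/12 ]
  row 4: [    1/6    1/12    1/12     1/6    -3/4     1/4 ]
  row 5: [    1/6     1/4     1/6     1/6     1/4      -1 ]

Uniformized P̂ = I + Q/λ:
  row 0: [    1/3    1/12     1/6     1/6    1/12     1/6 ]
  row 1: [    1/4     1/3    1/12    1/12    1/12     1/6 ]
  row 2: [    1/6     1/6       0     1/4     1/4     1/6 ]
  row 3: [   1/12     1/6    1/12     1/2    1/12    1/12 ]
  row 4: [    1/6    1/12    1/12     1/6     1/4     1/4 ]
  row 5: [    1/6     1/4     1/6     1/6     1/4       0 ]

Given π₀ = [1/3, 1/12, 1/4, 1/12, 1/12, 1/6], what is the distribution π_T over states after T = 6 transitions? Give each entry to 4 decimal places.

π = [0.1939, 0.1794, 0.1023, 0.2403, 0.1477, 0.1363]

t=0: π = [0.3333, 0.0833, 0.2500, 0.0833, 0.0833, 0.1667]
t=1: π = [0.2222, 0.1597, 0.1042, 0.2083, 0.1667, 0.1389]
t=2: π = [0.1997, 0.1725, 0.1047, 0.2315, 0.1516, 0.1400]
t=3: π = [0.1950, 0.1778, 0.1029, 0.2382, 0.1494, 0.1367]
t=4: π = [0.1941, 0.1790, 0.1024, 0.2398, 0.1482, 0.1365]
t=5: π = [0.1940, 0.1793, 0.1024, 0.2402, 0.1478, 0.1363]
t=6: π = [0.1939, 0.1794, 0.1023, 0.2403, 0.1477, 0.1363]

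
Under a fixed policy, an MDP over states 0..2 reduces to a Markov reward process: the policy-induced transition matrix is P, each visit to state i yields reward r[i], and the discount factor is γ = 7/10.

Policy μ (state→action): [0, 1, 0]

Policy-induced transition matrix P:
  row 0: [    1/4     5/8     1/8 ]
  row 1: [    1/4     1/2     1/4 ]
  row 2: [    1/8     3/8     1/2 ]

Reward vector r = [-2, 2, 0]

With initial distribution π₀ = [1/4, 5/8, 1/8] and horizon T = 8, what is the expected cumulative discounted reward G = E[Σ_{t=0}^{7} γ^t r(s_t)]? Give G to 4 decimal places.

t=0: π = [0.2500, 0.6250, 0.1250], E[r] = 0.7500, γ^t·E[r] = 0.750000, running G = 0.750000
t=1: π = [0.2344, 0.5156, 0.2500], E[r] = 0.5625, γ^t·E[r] = 0.393750, running G = 1.143750
t=2: π = [0.2188, 0.4980, 0.2832], E[r] = 0.5586, γ^t·E[r] = 0.273711, running G = 1.417461
t=3: π = [0.2146, 0.4919, 0.2935], E[r] = 0.5547, γ^t·E[r] = 0.190258, running G = 1.607719
t=4: π = [0.2133, 0.4901, 0.2965], E[r] = 0.5536, γ^t·E[r] = 0.132931, running G = 1.740650
t=5: π = [0.2129, 0.4896, 0.2975], E[r] = 0.5533, γ^t·E[r] = 0.092998, running G = 1.833648
t=6: π = [0.2128, 0.4894, 0.2978], E[r] = 0.5532, γ^t·E[r] = 0.065087, running G = 1.898736
t=7: π = [0.2128, 0.4894, 0.2978], E[r] = 0.5532, γ^t·E[r] = 0.045559, running G = 1.944294

G = 1.9443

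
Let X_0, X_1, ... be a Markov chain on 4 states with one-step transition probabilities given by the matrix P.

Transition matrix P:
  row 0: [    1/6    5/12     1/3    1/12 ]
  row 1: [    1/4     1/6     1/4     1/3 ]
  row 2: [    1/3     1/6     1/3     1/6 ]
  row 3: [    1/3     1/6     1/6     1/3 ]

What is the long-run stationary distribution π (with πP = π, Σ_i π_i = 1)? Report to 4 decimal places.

Balance equations π_j = Σ_i π_i·P[i][j]:
  π_0 = 1/6·π_0 + 1/4·π_1 + 1/3·π_2 + 1/3·π_3
  π_1 = 5/12·π_0 + 1/6·π_1 + 1/6·π_2 + 1/6·π_3
  π_2 = 1/3·π_0 + 1/4·π_1 + 1/3·π_2 + 1/6·π_3
  normalize: π_0 + π_1 + π_2 + π_3 = 1
Solving the linear system gives exactly π = [46/171, 40/171, 79/285, 188/855].

π = [0.2690, 0.2339, 0.2772, 0.2199]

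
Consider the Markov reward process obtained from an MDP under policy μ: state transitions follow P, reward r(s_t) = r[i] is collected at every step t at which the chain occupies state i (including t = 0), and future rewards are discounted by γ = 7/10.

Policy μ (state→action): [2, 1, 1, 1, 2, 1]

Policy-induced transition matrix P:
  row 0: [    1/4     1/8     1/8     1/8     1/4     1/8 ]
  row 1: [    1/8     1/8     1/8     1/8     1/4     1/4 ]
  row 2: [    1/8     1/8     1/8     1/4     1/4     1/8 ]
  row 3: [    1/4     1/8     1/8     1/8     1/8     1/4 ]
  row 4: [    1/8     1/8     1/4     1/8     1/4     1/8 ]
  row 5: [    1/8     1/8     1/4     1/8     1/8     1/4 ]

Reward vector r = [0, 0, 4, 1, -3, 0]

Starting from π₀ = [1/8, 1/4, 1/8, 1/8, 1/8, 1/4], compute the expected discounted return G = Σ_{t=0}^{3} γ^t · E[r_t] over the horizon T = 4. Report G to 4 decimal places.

G = 0.5892

t=0: π = [0.1250, 0.2500, 0.1250, 0.1250, 0.1250, 0.2500], E[r] = 0.2500, γ^t·E[r] = 0.250000, running G = 0.250000
t=1: π = [0.1563, 0.1250, 0.1719, 0.1406, 0.2031, 0.2031], E[r] = 0.2188, γ^t·E[r] = 0.153125, running G = 0.403125
t=2: π = [0.1621, 0.1250, 0.1758, 0.1465, 0.2070, 0.1836], E[r] = 0.2285, γ^t·E[r] = 0.111973, running G = 0.515098
t=3: π = [0.1636, 0.1250, 0.1738, 0.1470, 0.2087, 0.1819], E[r] = 0.2161, γ^t·E[r] = 0.074110, running G = 0.589208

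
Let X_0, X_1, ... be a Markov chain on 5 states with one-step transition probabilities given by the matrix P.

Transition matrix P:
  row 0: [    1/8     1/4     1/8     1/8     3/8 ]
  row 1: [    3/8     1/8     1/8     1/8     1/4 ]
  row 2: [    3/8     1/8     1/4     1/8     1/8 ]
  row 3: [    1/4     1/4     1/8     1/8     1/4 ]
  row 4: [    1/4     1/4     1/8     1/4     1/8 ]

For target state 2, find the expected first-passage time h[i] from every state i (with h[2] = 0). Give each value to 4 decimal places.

First-step conditioning: h[2] = 0; for i ≠ 2, h[i] = 1 + Σ_k P[i][k]·h[k].
  h[0] = 1 + 1/8·h[0] + 1/4·h[1] + 1/8·h[3] + 3/8·h[4]
  h[1] = 1 + 3/8·h[0] + 1/8·h[1] + 1/8·h[3] + 1/4·h[4]
  h[3] = 1 + 1/4·h[0] + 1/4·h[1] + 1/8·h[3] + 1/4·h[4]
  h[4] = 1 + 1/4·h[0] + 1/4·h[1] + 1/4·h[3] + 1/8·h[4]
Solving the 4×4 linear system over states ≠ 2 gives exactly h = [8, 8, 0, 8, 8] (h[2] = 0 is the target).

h = [8.0000, 8.0000, 0.0000, 8.0000, 8.0000]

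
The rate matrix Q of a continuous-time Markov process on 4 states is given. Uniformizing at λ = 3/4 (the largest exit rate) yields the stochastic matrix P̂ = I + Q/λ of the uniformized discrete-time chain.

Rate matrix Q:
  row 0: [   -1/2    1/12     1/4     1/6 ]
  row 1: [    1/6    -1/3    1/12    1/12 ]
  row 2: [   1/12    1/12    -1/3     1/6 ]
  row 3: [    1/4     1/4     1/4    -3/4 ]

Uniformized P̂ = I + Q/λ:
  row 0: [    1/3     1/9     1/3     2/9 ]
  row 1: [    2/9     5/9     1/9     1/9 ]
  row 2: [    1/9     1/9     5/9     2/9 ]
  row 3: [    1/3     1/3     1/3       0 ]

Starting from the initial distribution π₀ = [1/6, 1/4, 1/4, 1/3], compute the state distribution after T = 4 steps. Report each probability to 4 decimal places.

π = [0.2260, 0.2645, 0.3516, 0.1579]

t=0: π = [0.1667, 0.2500, 0.2500, 0.3333]
t=1: π = [0.2500, 0.2963, 0.3333, 0.1204]
t=2: π = [0.2263, 0.2695, 0.3416, 0.1626]
t=3: π = [0.2275, 0.2670, 0.3493, 0.1561]
t=4: π = [0.2260, 0.2645, 0.3516, 0.1579]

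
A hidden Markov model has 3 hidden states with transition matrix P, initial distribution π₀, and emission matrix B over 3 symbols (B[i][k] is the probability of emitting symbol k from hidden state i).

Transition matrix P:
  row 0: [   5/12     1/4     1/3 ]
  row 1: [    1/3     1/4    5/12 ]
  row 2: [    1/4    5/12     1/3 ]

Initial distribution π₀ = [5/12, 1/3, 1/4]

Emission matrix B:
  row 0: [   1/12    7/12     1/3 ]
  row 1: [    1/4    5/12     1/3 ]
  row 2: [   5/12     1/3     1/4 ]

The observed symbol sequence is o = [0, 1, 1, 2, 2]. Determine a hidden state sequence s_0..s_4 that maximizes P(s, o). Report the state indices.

t=0: δ = [3.472e-02, 8.333e-02, 1.042e-01]  (obs o_0=0)
t=1: δ = [1.620e-02, 1.808e-02, 1.157e-02]  ψ = [1, 2, 1]  (obs o_1=1)
t=2: δ = [3.938e-03, 2.009e-03, 2.512e-03]  ψ = [0, 2, 1]  (obs o_2=1)
t=3: δ = [5.470e-04, 3.489e-04, 3.282e-04]  ψ = [0, 2, 0]  (obs o_3=2)
t=4: δ = [7.597e-05, 4.558e-05, 4.558e-05]  ψ = [0, 0, 0]  (obs o_4=2)
backtrack: best end state = 0; path = [1, 0, 0, 0, 0]

path = [1, 0, 0, 0, 0]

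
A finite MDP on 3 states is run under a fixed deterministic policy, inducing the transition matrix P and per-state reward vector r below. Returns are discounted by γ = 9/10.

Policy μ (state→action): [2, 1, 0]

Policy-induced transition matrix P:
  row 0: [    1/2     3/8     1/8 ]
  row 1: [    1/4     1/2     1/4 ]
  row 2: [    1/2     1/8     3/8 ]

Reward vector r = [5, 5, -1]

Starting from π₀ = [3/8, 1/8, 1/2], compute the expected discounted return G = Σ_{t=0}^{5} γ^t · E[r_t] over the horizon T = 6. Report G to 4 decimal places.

t=0: π = [0.3750, 0.1250, 0.5000], E[r] = 2.0000, γ^t·E[r] = 2.000000, running G = 2.000000
t=1: π = [0.4688, 0.2656, 0.2656], E[r] = 3.4063, γ^t·E[r] = 3.065625, running G = 5.065625
t=2: π = [0.4336, 0.3418, 0.2246], E[r] = 3.6523, γ^t·E[r] = 2.958398, running G = 8.024023
t=3: π = [0.4146, 0.3616, 0.2239], E[r] = 3.6567, γ^t·E[r] = 2.665762, running G = 10.689786
t=4: π = [0.4096, 0.3642, 0.2262], E[r] = 3.6430, γ^t·E[r] = 2.390176, running G = 13.079961
t=5: π = [0.4089, 0.3640, 0.2271], E[r] = 3.6376, γ^t·E[r] = 2.147955, running G = 15.227917

G = 15.2279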